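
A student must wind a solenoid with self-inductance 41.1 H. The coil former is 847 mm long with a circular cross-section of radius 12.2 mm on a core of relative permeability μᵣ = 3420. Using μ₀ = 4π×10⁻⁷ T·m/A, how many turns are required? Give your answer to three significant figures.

N ≈ 4160 turns

A = πr² = π(1.220×10^-2 m)² = 4.676×10^-4 m².
From L = μ₀μᵣN²A/ℓ, N = √(Lℓ / (μ₀μᵣA)).
N = √[(41.1)(0.847) / ((4π×10⁻⁷)(3420)×4.676×10^-4)] = √(1.732×10^7) ≈ 4162.1.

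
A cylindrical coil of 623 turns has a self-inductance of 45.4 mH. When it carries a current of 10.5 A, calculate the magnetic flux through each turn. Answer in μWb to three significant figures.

Φ_B ≈ 765 μWb

From L = NΦ_B/I, the flux per turn is Φ_B = LI/N.
Φ_B = (4.540×10^-2 H)(10.5 A)/623 = 7.652×10^-4 Wb.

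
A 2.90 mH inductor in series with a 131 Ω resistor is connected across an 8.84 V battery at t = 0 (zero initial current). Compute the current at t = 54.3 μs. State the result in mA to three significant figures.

τ = L/R = 2.900×10^-3/131 = 2.214×10^-5 s; final current I_∞ = ε/R = 8.84/131 = 6.748×10^-2 A.
I(t) = I_∞(1 − e^(−t/τ)) with t/τ = 2.453.
I = (6.748×10^-2)(1 − e^(−2.453)) = 6.167×10^-2 A.

I ≈ 61.7 mA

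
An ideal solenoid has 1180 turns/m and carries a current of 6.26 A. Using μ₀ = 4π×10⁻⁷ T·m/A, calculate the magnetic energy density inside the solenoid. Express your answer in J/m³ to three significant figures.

B = μ₀nI = (4π×10⁻⁷)(1.180×10^3)(6.26) = 9.283×10^-3 T.
u = B²/(2μ₀) = (9.283×10^-3)²/(2×4π×10⁻⁷) = 34.28 J/m³.

u ≈ 34.3 J/m³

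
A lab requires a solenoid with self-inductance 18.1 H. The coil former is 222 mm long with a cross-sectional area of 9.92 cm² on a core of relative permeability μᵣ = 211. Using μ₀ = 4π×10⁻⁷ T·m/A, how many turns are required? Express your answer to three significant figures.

A = 9.92 cm² = 9.920×10^-4 m².
From L = μ₀μᵣN²A/ℓ, N = √(Lℓ / (μ₀μᵣA)).
N = √[(18.1)(0.222) / ((4π×10⁻⁷)(211)×9.920×10^-4)] = √(1.528×10^7) ≈ 3908.5.

N ≈ 3910 turns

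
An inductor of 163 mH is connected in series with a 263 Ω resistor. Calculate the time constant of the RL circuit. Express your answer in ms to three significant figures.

τ = L/R = (0.163 H)/(263 Ω) = 6.198×10^-4 s.

τ ≈ 0.620 ms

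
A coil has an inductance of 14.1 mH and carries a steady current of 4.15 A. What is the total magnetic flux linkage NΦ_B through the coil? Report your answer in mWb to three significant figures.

From L = NΦ_B/I, the flux linkage is NΦ_B = LI.
NΦ_B = (1.410×10^-2 H)(4.15 A) = 5.852×10^-2 Wb.

NΦ_B ≈ 58.5 mWb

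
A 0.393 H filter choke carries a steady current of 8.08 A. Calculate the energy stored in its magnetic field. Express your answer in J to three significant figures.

Stored magnetic energy: U = ½LI².
U = ½(0.393 H)(8.08 A)² = 12.83 J.

U ≈ 12.8 J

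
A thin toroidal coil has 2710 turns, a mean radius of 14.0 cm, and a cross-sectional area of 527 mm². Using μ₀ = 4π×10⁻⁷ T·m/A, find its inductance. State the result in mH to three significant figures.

For a thin toroid, L = μ₀N²A/(2πR).
L = (4π×10⁻⁷)(2710)²(5.270×10^-4) / (2π×0.14 m) = 5.529×10^-3 H.

L ≈ 5.53 mH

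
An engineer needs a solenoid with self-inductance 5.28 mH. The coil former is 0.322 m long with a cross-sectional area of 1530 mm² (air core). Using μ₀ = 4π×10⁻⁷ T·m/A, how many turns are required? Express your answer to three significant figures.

A = 1530 mm² = 1.530×10^-3 m².
From L = μ₀N²A/ℓ, N = √(Lℓ / (μ₀A)).
N = √[(5.280×10^-3)(0.322) / ((4π×10⁻⁷)×1.530×10^-3)] = √(8.843×10^5) ≈ 940.4.

N ≈ 940 turns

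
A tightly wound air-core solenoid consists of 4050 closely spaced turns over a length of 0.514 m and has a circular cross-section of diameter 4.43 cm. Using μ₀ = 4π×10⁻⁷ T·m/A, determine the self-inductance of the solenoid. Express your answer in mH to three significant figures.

A = π(d/2)² = π(2.215×10^-2 m)² = 1.541×10^-3 m².
For a long solenoid, L = μ₀N²A/ℓ.
L = (4π×10⁻⁷)(4050)²(1.541×10^-3)/(0.514 m) = 6.181×10^-2 H.

L ≈ 61.8 mH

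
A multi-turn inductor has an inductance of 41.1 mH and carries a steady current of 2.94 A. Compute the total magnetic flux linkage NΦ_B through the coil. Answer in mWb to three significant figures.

NΦ_B ≈ 121 mWb

From L = NΦ_B/I, the flux linkage is NΦ_B = LI.
NΦ_B = (4.110×10^-2 H)(2.94 A) = 0.1208 Wb.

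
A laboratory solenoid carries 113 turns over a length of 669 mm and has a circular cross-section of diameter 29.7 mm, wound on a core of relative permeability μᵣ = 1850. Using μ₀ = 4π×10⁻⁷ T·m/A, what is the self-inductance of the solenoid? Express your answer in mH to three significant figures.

A = π(d/2)² = π(1.485×10^-2 m)² = 6.928×10^-4 m².
For a long solenoid, L = μ₀μᵣN²A/ℓ.
L = (4π×10⁻⁷)(1850)(113)²(6.928×10^-4)/(0.669 m) = 3.074×10^-2 H.

L ≈ 30.7 mH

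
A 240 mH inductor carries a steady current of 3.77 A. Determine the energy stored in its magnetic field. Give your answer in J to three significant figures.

U ≈ 1.71 J

Stored magnetic energy: U = ½LI².
U = ½(0.24 H)(3.77 A)² = 1.706 J.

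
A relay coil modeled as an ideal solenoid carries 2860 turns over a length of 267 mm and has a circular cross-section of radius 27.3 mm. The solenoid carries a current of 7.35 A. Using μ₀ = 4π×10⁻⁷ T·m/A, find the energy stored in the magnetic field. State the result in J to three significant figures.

U ≈ 2.43 J

A = πr² = π(2.730×10^-2 m)² = 2.341×10^-3 m².
L = μ₀N²A/ℓ = (4π×10⁻⁷)(2860)²(2.341×10^-3)/(0.267) = 9.014×10^-2 H.
U = ½LI² = ½(9.014×10^-2)(7.35)² = 2.4347 J.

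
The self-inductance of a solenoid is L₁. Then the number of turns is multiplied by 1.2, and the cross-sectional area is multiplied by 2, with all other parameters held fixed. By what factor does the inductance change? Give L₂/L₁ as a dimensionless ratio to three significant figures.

For a solenoid, L ∝ μᵣN²A/ℓ.
L₂/L₁ = (1.2)^2 × (2) = 2.88.

L₂/L₁ = 2.88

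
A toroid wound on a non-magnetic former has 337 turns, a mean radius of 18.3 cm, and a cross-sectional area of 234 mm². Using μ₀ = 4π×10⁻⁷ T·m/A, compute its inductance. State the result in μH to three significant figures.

For a thin toroid, L = μ₀N²A/(2πR).
L = (4π×10⁻⁷)(337)²(2.340×10^-4) / (2π×0.183 m) = 2.904×10^-5 H.

L ≈ 29.0 μH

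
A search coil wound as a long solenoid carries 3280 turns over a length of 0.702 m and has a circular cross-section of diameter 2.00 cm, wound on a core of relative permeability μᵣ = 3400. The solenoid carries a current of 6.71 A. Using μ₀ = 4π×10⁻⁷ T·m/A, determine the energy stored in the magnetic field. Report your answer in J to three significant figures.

U ≈ 463 J

A = π(d/2)² = π(1.000×10^-2 m)² = 3.142×10^-4 m².
L = μ₀μᵣN²A/ℓ = (4π×10⁻⁷)(3400)(3280)²(3.142×10^-4)/(0.702) = 20.57 H.
U = ½LI² = ½(20.57)(6.71)² = 463.1 J.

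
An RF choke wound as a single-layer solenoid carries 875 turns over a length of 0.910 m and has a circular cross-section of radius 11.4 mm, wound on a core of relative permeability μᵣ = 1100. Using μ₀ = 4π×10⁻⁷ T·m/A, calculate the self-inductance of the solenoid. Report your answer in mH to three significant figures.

L ≈ 475 mH

A = πr² = π(1.140×10^-2 m)² = 4.083×10^-4 m².
For a long solenoid, L = μ₀μᵣN²A/ℓ.
L = (4π×10⁻⁷)(1100)(875)²(4.083×10^-4)/(0.91 m) = 0.4748 H.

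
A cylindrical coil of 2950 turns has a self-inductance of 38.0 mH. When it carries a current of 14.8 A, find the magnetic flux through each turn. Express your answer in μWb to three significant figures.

Φ_B ≈ 191 μWb

From L = NΦ_B/I, the flux per turn is Φ_B = LI/N.
Φ_B = (3.800×10^-2 H)(14.8 A)/2950 = 1.906×10^-4 Wb.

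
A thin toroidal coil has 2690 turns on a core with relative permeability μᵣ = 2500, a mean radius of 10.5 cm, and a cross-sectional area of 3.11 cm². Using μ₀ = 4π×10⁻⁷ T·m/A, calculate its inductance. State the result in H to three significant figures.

For a thin toroid, L = μ₀μᵣN²A/(2πR).
L = (4π×10⁻⁷)(2500)(2690)²(3.110×10^-4) / (2π×0.105 m) = 10.72 H.

L ≈ 10.7 H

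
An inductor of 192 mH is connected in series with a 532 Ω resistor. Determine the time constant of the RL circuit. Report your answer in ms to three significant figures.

τ ≈ 0.361 ms

τ = L/R = (0.192 H)/(532 Ω) = 3.609×10^-4 s.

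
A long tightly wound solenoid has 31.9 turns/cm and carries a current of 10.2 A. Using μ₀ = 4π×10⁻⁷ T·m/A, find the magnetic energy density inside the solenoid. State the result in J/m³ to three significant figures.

u ≈ 665 J/m³

B = μ₀nI = (4π×10⁻⁷)(3.190×10^3)(10.2) = 4.089×10^-2 T.
u = B²/(2μ₀) = (4.089×10^-2)²/(2×4π×10⁻⁷) = 665.2 J/m³.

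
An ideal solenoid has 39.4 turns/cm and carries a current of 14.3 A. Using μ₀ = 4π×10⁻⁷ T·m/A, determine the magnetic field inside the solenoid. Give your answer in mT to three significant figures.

B ≈ 70.8 mT

Inside a long solenoid, B = μ₀nI.
B = (4π×10⁻⁷)(3.940×10^3 m⁻¹)(14.3 A) = 7.080×10^-2 T.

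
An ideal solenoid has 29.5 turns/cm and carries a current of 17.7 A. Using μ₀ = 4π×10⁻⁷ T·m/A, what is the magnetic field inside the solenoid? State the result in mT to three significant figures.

B ≈ 65.6 mT

Inside a long solenoid, B = μ₀nI.
B = (4π×10⁻⁷)(2.950×10^3 m⁻¹)(17.7 A) = 6.562×10^-2 T.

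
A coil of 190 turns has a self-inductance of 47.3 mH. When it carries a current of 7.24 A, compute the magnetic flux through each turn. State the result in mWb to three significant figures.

From L = NΦ_B/I, the flux per turn is Φ_B = LI/N.
Φ_B = (4.730×10^-2 H)(7.24 A)/190 = 1.802×10^-3 Wb.

Φ_B ≈ 1.80 mWb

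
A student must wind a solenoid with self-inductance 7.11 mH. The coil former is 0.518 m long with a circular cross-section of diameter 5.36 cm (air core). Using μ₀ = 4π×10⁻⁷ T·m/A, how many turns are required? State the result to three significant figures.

N ≈ 1140 turns

A = π(d/2)² = π(2.680×10^-2 m)² = 2.256×10^-3 m².
From L = μ₀N²A/ℓ, N = √(Lℓ / (μ₀A)).
N = √[(7.110×10^-3)(0.518) / ((4π×10⁻⁷)×2.256×10^-3)] = √(1.299×10^6) ≈ 1139.7.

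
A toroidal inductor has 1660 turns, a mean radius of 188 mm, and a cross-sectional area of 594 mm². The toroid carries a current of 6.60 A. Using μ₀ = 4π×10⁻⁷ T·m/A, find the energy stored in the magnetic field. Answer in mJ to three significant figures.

L = μ₀N²A/(2πR) = (4π×10⁻⁷)(1660)²(5.940×10^-4)/(2π×0.188) = 1.741×10^-3 H.
U = ½LI² = ½(1.741×10^-3)(6.60)² = 3.793×10^-2 J.

U ≈ 37.9 mJ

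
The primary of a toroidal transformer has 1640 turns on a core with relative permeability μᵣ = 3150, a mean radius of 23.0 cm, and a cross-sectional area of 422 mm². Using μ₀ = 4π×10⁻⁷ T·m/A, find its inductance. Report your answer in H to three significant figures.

For a thin toroid, L = μ₀μᵣN²A/(2πR).
L = (4π×10⁻⁷)(3150)(1640)²(4.220×10^-4) / (2π×0.23 m) = 3.109 H.

L ≈ 3.11 H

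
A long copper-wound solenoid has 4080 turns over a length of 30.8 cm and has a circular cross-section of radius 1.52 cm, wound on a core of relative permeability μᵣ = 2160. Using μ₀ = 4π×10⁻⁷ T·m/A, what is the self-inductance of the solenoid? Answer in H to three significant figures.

L ≈ 106 H

A = πr² = π(1.520×10^-2 m)² = 7.258×10^-4 m².
For a long solenoid, L = μ₀μᵣN²A/ℓ.
L = (4π×10⁻⁷)(2160)(4080)²(7.258×10^-4)/(0.308 m) = 106.48 H.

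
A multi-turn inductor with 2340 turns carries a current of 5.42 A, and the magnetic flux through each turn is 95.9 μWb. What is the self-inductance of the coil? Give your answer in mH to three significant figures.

Self-inductance is defined by L = NΦ_B/I (flux linkage over current).
L = (2340)(9.590×10^-5 Wb)/(5.42 A) = 4.140×10^-2 H.

L ≈ 41.4 mH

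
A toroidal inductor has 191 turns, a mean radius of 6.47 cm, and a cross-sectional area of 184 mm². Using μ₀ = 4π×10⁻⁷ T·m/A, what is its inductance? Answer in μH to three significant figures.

L ≈ 20.7 μH

For a thin toroid, L = μ₀N²A/(2πR).
L = (4π×10⁻⁷)(191)²(1.840×10^-4) / (2π×6.470×10^-2 m) = 2.07496×10^-5 H.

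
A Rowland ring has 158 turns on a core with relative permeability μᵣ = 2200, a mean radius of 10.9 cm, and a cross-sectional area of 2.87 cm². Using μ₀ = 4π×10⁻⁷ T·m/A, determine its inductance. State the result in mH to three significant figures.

L ≈ 28.9 mH

For a thin toroid, L = μ₀μᵣN²A/(2πR).
L = (4π×10⁻⁷)(2200)(158)²(2.870×10^-4) / (2π×0.109 m) = 2.892×10^-2 H.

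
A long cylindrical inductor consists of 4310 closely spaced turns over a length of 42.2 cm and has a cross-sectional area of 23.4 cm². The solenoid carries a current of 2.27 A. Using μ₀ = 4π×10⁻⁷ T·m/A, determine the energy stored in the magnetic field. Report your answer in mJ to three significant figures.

U ≈ 333 mJ

A = 23.4 cm² = 2.340×10^-3 m².
L = μ₀N²A/ℓ = (4π×10⁻⁷)(4310)²(2.340×10^-3)/(0.422) = 0.1294 H.
U = ½LI² = ½(0.1294)(2.27)² = 0.333495 J.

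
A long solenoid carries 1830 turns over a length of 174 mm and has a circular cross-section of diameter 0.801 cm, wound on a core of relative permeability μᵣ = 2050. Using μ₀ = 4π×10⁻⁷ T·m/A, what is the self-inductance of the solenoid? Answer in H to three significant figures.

L ≈ 2.50 H

A = π(d/2)² = π(4.005×10^-3 m)² = 5.039×10^-5 m².
For a long solenoid, L = μ₀μᵣN²A/ℓ.
L = (4π×10⁻⁷)(2050)(1830)²(5.039×10^-5)/(0.174 m) = 2.498 H.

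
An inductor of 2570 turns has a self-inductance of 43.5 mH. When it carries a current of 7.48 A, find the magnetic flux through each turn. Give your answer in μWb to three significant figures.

From L = NΦ_B/I, the flux per turn is Φ_B = LI/N.
Φ_B = (4.350×10^-2 H)(7.48 A)/2570 = 1.266×10^-4 Wb.

Φ_B ≈ 127 μWb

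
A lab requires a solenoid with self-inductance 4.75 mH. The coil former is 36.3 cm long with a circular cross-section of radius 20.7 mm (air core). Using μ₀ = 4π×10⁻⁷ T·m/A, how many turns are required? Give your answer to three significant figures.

N ≈ 1010 turns

A = πr² = π(2.070×10^-2 m)² = 1.346×10^-3 m².
From L = μ₀N²A/ℓ, N = √(Lℓ / (μ₀A)).
N = √[(4.750×10^-3)(0.363) / ((4π×10⁻⁷)×1.346×10^-3)] = √(1.019×10^6) ≈ 1009.6.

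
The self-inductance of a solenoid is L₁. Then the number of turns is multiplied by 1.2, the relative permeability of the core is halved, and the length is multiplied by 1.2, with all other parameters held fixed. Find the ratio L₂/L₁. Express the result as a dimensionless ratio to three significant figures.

L₂/L₁ = 0.600

For a solenoid, L ∝ μᵣN²A/ℓ.
L₂/L₁ = (1.2)^2 × (0.5) × (1.2)^-1 = 0.600.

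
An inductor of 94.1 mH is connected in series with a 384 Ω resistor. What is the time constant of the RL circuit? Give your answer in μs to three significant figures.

τ ≈ 245 μs

τ = L/R = (9.410×10^-2 H)/(384 Ω) = 2.451×10^-4 s.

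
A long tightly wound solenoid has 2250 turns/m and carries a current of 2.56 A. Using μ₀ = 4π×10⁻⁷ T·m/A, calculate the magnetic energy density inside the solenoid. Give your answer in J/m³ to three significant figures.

B = μ₀nI = (4π×10⁻⁷)(2.250×10^3)(2.56) = 7.238×10^-3 T.
u = B²/(2μ₀) = (7.238×10^-3)²/(2×4π×10⁻⁷) = 20.846 J/m³.

u ≈ 20.8 J/m³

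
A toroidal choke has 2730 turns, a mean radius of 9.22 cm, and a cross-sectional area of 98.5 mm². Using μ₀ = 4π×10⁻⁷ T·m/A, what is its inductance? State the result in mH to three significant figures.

For a thin toroid, L = μ₀N²A/(2πR).
L = (4π×10⁻⁷)(2730)²(9.850×10^-5) / (2π×9.220×10^-2 m) = 1.592×10^-3 H.

L ≈ 1.59 mH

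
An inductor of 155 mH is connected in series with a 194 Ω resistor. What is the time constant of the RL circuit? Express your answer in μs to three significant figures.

τ ≈ 799 μs

τ = L/R = (0.155 H)/(194 Ω) = 7.990×10^-4 s.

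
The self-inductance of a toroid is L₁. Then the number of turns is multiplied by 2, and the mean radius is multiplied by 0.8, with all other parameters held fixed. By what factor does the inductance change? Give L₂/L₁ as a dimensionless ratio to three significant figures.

L₂/L₁ = 5.00

For a toroid, L ∝ μᵣN²A/R.
L₂/L₁ = (2)^2 × (0.8)^-1 = 5.00.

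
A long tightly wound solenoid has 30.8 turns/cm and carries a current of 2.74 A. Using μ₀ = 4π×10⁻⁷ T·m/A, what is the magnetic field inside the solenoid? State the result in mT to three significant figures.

B ≈ 10.6 mT

Inside a long solenoid, B = μ₀nI.
B = (4π×10⁻⁷)(3.080×10^3 m⁻¹)(2.74 A) = 1.061×10^-2 T.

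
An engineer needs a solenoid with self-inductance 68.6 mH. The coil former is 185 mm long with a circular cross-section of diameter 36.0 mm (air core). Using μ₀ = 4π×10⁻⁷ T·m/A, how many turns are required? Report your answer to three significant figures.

N ≈ 3150 turns

A = π(d/2)² = π(1.800×10^-2 m)² = 1.018×10^-3 m².
From L = μ₀N²A/ℓ, N = √(Lℓ / (μ₀A)).
N = √[(6.860×10^-2)(0.185) / ((4π×10⁻⁷)×1.018×10^-3)] = √(9.922×10^6) ≈ 3149.9.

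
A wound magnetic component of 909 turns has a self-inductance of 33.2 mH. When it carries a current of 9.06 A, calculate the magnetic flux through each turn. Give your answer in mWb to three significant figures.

Φ_B ≈ 0.331 mWb

From L = NΦ_B/I, the flux per turn is Φ_B = LI/N.
Φ_B = (3.320×10^-2 H)(9.06 A)/909 = 3.309×10^-4 Wb.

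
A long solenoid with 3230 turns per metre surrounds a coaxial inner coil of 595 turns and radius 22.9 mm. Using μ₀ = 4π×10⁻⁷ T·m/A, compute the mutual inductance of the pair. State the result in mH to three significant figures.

M ≈ 3.98 mH

The outer solenoid produces a uniform field B₁ = μ₀n₁I₁ across the inner coil,
so the flux linkage is N₂Φ = N₂B₁A₂ = μ₀n₁N₂A₂·I₁, giving M = μ₀n₁N₂A₂.
A₂ = πr² = π(2.290×10^-2 m)² = 1.647×10^-3 m².
M = (4π×10⁻⁷)(3230)(595)(1.647×10^-3) = 3.979×10^-3 H.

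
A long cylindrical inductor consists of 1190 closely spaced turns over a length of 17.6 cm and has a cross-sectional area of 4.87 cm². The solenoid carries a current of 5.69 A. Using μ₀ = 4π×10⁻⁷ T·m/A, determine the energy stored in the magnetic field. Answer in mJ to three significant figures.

A = 4.87 cm² = 4.870×10^-4 m².
L = μ₀N²A/ℓ = (4π×10⁻⁷)(1190)²(4.870×10^-4)/(0.176) = 4.924×10^-3 H.
U = ½LI² = ½(4.924×10^-3)(5.69)² = 7.971×10^-2 J.

U ≈ 79.7 mJ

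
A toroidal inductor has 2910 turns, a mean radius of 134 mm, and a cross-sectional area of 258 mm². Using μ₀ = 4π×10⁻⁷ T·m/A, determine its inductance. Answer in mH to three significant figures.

For a thin toroid, L = μ₀N²A/(2πR).
L = (4π×10⁻⁷)(2910)²(2.580×10^-4) / (2π×0.134 m) = 3.261×10^-3 H.

L ≈ 3.26 mH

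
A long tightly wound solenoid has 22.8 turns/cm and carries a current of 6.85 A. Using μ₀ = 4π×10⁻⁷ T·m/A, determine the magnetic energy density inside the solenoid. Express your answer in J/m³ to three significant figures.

B = μ₀nI = (4π×10⁻⁷)(2.280×10^3)(6.85) = 1.963×10^-2 T.
u = B²/(2μ₀) = (1.963×10^-2)²/(2×4π×10⁻⁷) = 153.3 J/m³.

u ≈ 153 J/m³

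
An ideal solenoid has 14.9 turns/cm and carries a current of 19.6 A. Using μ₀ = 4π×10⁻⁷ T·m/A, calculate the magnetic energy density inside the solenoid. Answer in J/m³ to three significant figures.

B = μ₀nI = (4π×10⁻⁷)(1.490×10^3)(19.6) = 3.670×10^-2 T.
u = B²/(2μ₀) = (3.670×10^-2)²/(2×4π×10⁻⁷) = 535.9 J/m³.

u ≈ 536 J/m³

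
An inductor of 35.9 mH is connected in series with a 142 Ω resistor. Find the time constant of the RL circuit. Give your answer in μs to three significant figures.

τ ≈ 253 μs

τ = L/R = (3.590×10^-2 H)/(142 Ω) = 2.528×10^-4 s.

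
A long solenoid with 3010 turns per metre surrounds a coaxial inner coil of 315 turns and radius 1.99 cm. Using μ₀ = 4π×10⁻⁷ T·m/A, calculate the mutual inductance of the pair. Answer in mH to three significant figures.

The outer solenoid produces a uniform field B₁ = μ₀n₁I₁ across the inner coil,
so the flux linkage is N₂Φ = N₂B₁A₂ = μ₀n₁N₂A₂·I₁, giving M = μ₀n₁N₂A₂.
A₂ = πr² = π(1.990×10^-2 m)² = 1.244×10^-3 m².
M = (4π×10⁻⁷)(3010)(315)(1.244×10^-3) = 1.482×10^-3 H.

M ≈ 1.48 mH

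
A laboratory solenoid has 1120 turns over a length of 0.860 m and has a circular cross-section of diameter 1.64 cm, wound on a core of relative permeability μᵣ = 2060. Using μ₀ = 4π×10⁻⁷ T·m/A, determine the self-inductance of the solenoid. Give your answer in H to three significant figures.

A = π(d/2)² = π(8.200×10^-3 m)² = 2.112×10^-4 m².
For a long solenoid, L = μ₀μᵣN²A/ℓ.
L = (4π×10⁻⁷)(2060)(1120)²(2.112×10^-4)/(0.86 m) = 0.7976 H.

L ≈ 0.798 H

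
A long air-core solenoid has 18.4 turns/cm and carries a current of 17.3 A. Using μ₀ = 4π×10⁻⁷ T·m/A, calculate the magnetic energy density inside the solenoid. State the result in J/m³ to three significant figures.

u ≈ 637 J/m³

B = μ₀nI = (4π×10⁻⁷)(1.840×10^3)(17.3) = 4.000×10^-2 T.
u = B²/(2μ₀) = (4.000×10^-2)²/(2×4π×10⁻⁷) = 636.7 J/m³.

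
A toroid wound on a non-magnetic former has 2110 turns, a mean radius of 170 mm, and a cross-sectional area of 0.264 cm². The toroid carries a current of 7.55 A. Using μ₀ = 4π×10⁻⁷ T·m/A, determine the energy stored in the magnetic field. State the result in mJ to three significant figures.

U ≈ 3.94 mJ

L = μ₀N²A/(2πR) = (4π×10⁻⁷)(2110)²(2.640×10^-5)/(2π×0.17) = 1.383×10^-4 H.
U = ½LI² = ½(1.383×10^-4)(7.55)² = 3.941×10^-3 J.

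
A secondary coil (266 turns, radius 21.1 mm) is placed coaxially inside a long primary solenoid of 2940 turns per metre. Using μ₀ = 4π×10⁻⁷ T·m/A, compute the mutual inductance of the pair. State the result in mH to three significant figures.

The outer solenoid produces a uniform field B₁ = μ₀n₁I₁ across the inner coil,
so the flux linkage is N₂Φ = N₂B₁A₂ = μ₀n₁N₂A₂·I₁, giving M = μ₀n₁N₂A₂.
A₂ = πr² = π(2.110×10^-2 m)² = 1.399×10^-3 m².
M = (4π×10⁻⁷)(2940)(266)(1.399×10^-3) = 1.3745×10^-3 H.

M ≈ 1.37 mH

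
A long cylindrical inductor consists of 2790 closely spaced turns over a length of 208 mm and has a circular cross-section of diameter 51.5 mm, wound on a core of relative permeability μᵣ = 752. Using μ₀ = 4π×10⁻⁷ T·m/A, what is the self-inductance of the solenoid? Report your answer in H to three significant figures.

A = π(d/2)² = π(2.575×10^-2 m)² = 2.083×10^-3 m².
For a long solenoid, L = μ₀μᵣN²A/ℓ.
L = (4π×10⁻⁷)(752)(2790)²(2.083×10^-3)/(0.208 m) = 73.67 H.

L ≈ 73.7 H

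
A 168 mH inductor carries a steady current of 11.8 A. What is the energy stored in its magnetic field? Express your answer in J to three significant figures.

U ≈ 11.7 J

Stored magnetic energy: U = ½LI².
U = ½(0.168 H)(11.8 A)² = 11.7 J.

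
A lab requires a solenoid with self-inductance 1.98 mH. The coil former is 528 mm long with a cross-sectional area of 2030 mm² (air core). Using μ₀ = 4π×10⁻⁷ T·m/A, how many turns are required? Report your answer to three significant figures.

N ≈ 640 turns

A = 2030 mm² = 2.030×10^-3 m².
From L = μ₀N²A/ℓ, N = √(Lℓ / (μ₀A)).
N = √[(1.980×10^-3)(0.528) / ((4π×10⁻⁷)×2.030×10^-3)] = √(4.098×10^5) ≈ 640.2.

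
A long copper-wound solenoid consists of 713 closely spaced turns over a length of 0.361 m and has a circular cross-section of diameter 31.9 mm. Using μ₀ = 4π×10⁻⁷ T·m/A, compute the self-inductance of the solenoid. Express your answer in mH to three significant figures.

L ≈ 1.41 mH

A = π(d/2)² = π(1.595×10^-2 m)² = 7.992×10^-4 m².
For a long solenoid, L = μ₀N²A/ℓ.
L = (4π×10⁻⁷)(713)²(7.992×10^-4)/(0.361 m) = 1.414×10^-3 H.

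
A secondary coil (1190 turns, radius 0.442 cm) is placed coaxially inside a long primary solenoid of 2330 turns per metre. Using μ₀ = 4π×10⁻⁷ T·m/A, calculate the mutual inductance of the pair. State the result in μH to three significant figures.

The outer solenoid produces a uniform field B₁ = μ₀n₁I₁ across the inner coil,
so the flux linkage is N₂Φ = N₂B₁A₂ = μ₀n₁N₂A₂·I₁, giving M = μ₀n₁N₂A₂.
A₂ = πr² = π(4.420×10^-3 m)² = 6.138×10^-5 m².
M = (4π×10⁻⁷)(2330)(1190)(6.138×10^-5) = 2.138×10^-4 H.

M ≈ 214 μH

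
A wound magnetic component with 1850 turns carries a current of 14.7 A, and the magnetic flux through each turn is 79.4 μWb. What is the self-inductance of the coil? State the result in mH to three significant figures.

Self-inductance is defined by L = NΦ_B/I (flux linkage over current).
L = (1850)(7.940×10^-5 Wb)/(14.7 A) = 9.993×10^-3 H.

L ≈ 9.99 mH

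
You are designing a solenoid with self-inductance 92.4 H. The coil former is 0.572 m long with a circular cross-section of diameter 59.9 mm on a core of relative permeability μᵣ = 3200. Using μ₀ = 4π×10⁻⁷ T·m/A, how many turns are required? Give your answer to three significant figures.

N ≈ 2160 turns

A = π(d/2)² = π(2.995×10^-2 m)² = 2.818×10^-3 m².
From L = μ₀μᵣN²A/ℓ, N = √(Lℓ / (μ₀μᵣA)).
N = √[(92.4)(0.572) / ((4π×10⁻⁷)(3200)×2.818×10^-3)] = √(4.664×10^6) ≈ 2159.6.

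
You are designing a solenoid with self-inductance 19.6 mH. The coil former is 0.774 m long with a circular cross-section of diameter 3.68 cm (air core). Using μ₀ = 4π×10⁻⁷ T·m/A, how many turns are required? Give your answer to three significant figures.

A = π(d/2)² = π(1.840×10^-2 m)² = 1.064×10^-3 m².
From L = μ₀N²A/ℓ, N = √(Lℓ / (μ₀A)).
N = √[(1.960×10^-2)(0.774) / ((4π×10⁻⁷)×1.064×10^-3)] = √(1.135×10^7) ≈ 3369.0.

N ≈ 3370 turns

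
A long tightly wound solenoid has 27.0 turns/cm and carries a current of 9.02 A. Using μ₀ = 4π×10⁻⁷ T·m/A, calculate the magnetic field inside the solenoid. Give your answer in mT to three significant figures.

B ≈ 30.6 mT

Inside a long solenoid, B = μ₀nI.
B = (4π×10⁻⁷)(2.700×10^3 m⁻¹)(9.02 A) = 3.060×10^-2 T.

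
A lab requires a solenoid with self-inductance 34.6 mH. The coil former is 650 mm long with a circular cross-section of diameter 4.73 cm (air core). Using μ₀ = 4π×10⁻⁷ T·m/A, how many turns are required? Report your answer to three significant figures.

N ≈ 3190 turns

A = π(d/2)² = π(2.365×10^-2 m)² = 1.757×10^-3 m².
From L = μ₀N²A/ℓ, N = √(Lℓ / (μ₀A)).
N = √[(3.460×10^-2)(0.65) / ((4π×10⁻⁷)×1.757×10^-3)] = √(1.019×10^7) ≈ 3191.4.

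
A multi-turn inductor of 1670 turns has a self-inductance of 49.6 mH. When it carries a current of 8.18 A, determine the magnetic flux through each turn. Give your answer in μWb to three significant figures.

Φ_B ≈ 243 μWb

From L = NΦ_B/I, the flux per turn is Φ_B = LI/N.
Φ_B = (4.960×10^-2 H)(8.18 A)/1670 = 2.430×10^-4 Wb.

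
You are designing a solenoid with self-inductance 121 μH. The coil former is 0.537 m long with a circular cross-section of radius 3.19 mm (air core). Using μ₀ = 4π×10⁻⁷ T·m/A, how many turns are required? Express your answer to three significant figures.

A = πr² = π(3.190×10^-3 m)² = 3.197×10^-5 m².
From L = μ₀N²A/ℓ, N = √(Lℓ / (μ₀A)).
N = √[(1.210×10^-4)(0.537) / ((4π×10⁻⁷)×3.197×10^-5)] = √(1.617×10^6) ≈ 1271.8.

N ≈ 1270 turns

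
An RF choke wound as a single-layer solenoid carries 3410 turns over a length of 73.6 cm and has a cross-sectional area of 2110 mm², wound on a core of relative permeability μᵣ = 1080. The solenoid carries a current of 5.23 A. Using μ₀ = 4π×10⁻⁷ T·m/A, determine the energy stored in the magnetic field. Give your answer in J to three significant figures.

U ≈ 619 J

A = 2110 mm² = 2.110×10^-3 m².
L = μ₀μᵣN²A/ℓ = (4π×10⁻⁷)(1080)(3410)²(2.110×10^-3)/(0.736) = 45.24 H.
U = ½LI² = ½(45.24)(5.23)² = 618.8 J.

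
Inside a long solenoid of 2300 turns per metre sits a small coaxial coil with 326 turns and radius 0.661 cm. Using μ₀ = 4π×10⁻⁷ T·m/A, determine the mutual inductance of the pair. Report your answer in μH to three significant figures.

M ≈ 129 μH

The outer solenoid produces a uniform field B₁ = μ₀n₁I₁ across the inner coil,
so the flux linkage is N₂Φ = N₂B₁A₂ = μ₀n₁N₂A₂·I₁, giving M = μ₀n₁N₂A₂.
A₂ = πr² = π(6.610×10^-3 m)² = 1.373×10^-4 m².
M = (4π×10⁻⁷)(2300)(326)(1.373×10^-4) = 1.293×10^-4 H.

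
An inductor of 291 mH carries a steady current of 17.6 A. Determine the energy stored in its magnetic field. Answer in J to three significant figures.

Stored magnetic energy: U = ½LI².
U = ½(0.291 H)(17.6 A)² = 45.07 J.

U ≈ 45.1 J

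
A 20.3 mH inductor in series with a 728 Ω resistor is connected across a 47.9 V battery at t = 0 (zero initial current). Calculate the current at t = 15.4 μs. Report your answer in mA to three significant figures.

I ≈ 27.9 mA

τ = L/R = 2.030×10^-2/728 = 2.788×10^-5 s; final current I_∞ = ε/R = 47.9/728 = 6.580×10^-2 A.
I(t) = I_∞(1 − e^(−t/τ)) with t/τ = 0.552.
I = (6.580×10^-2)(1 − e^(−0.552)) = 2.792×10^-2 A.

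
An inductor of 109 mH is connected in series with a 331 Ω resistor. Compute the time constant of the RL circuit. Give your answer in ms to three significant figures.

τ ≈ 0.329 ms

τ = L/R = (0.109 H)/(331 Ω) = 3.293×10^-4 s.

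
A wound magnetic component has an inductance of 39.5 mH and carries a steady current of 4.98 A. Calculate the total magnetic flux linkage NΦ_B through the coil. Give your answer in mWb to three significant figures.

NΦ_B ≈ 197 mWb

From L = NΦ_B/I, the flux linkage is NΦ_B = LI.
NΦ_B = (3.950×10^-2 H)(4.98 A) = 0.1967 Wb.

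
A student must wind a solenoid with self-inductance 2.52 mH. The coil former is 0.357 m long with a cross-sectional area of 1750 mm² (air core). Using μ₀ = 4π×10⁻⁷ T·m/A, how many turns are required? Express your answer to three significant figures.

N ≈ 640 turns

A = 1750 mm² = 1.750×10^-3 m².
From L = μ₀N²A/ℓ, N = √(Lℓ / (μ₀A)).
N = √[(2.520×10^-3)(0.357) / ((4π×10⁻⁷)×1.750×10^-3)] = √(4.091×10^5) ≈ 639.6.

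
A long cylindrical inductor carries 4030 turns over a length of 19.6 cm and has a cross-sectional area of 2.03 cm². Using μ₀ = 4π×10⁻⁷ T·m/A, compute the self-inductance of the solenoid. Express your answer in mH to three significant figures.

L ≈ 21.1 mH

A = 2.03 cm² = 2.030×10^-4 m².
For a long solenoid, L = μ₀N²A/ℓ.
L = (4π×10⁻⁷)(4030)²(2.030×10^-4)/(0.196 m) = 2.114×10^-2 H.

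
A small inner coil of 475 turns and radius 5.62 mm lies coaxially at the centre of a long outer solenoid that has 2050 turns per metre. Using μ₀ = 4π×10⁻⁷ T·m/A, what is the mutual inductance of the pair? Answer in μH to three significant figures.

The outer solenoid produces a uniform field B₁ = μ₀n₁I₁ across the inner coil,
so the flux linkage is N₂Φ = N₂B₁A₂ = μ₀n₁N₂A₂·I₁, giving M = μ₀n₁N₂A₂.
A₂ = πr² = π(5.620×10^-3 m)² = 9.923×10^-5 m².
M = (4π×10⁻⁷)(2050)(475)(9.923×10^-5) = 1.214×10^-4 H.

M ≈ 121 μH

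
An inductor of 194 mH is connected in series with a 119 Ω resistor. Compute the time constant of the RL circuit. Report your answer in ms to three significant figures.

τ = L/R = (0.194 H)/(119 Ω) = 1.630×10^-3 s.

τ ≈ 1.63 ms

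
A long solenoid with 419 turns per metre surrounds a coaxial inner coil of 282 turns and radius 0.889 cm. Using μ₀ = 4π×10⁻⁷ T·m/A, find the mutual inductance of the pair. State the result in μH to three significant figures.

M ≈ 36.9 μH

The outer solenoid produces a uniform field B₁ = μ₀n₁I₁ across the inner coil,
so the flux linkage is N₂Φ = N₂B₁A₂ = μ₀n₁N₂A₂·I₁, giving M = μ₀n₁N₂A₂.
A₂ = πr² = π(8.890×10^-3 m)² = 2.483×10^-4 m².
M = (4π×10⁻⁷)(419)(282)(2.483×10^-4) = 3.687×10^-5 H.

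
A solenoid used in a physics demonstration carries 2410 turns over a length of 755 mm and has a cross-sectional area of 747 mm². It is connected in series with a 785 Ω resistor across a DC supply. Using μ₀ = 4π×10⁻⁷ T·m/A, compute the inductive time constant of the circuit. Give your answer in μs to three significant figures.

A = 747 mm² = 7.470×10^-4 m².
L = μ₀N²A/ℓ = (4π×10⁻⁷)(2410)²(7.470×10^-4)/(0.755) = 7.221×10^-3 H.
τ = L/R = (7.221×10^-3)/(785) = 9.199×10^-6 s.

τ ≈ 9.20 μs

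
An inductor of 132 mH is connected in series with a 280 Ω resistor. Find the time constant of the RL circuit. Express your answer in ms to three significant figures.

τ ≈ 0.471 ms

τ = L/R = (0.132 H)/(280 Ω) = 4.714×10^-4 s.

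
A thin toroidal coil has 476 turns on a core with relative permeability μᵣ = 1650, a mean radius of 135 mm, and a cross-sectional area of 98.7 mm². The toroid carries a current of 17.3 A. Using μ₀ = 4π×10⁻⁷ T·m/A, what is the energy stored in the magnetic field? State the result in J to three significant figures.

U ≈ 8.18 J

L = μ₀μᵣN²A/(2πR) = (4π×10⁻⁷)(1650)(476)²(9.870×10^-5)/(2π×0.135) = 5.467×10^-2 H.
U = ½LI² = ½(5.467×10^-2)(17.3)² = 8.18 J.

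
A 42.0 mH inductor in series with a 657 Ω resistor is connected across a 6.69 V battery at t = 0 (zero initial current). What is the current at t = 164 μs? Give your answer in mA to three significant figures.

τ = L/R = 4.200×10^-2/657 = 6.393×10^-5 s; final current I_∞ = ε/R = 6.69/657 = 1.018×10^-2 A.
I(t) = I_∞(1 − e^(−t/τ)) with t/τ = 2.565.
I = (1.018×10^-2)(1 − e^(−2.565)) = 9.400×10^-3 A.

I ≈ 9.40 mA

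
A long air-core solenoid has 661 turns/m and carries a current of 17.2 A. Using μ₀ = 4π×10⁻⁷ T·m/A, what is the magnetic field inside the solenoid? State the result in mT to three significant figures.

Inside a long solenoid, B = μ₀nI.
B = (4π×10⁻⁷)(661 m⁻¹)(17.2 A) = 1.429×10^-2 T.

B ≈ 14.3 mT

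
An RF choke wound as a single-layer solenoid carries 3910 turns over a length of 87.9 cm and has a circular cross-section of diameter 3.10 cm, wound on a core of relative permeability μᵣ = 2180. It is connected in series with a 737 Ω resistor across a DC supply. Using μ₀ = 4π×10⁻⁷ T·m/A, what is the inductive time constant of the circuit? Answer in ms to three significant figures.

A = π(d/2)² = π(1.550×10^-2 m)² = 7.548×10^-4 m².
L = μ₀μᵣN²A/ℓ = (4π×10⁻⁷)(2180)(3910)²(7.548×10^-4)/(0.879) = 35.96 H.
τ = L/R = (35.96)/(737) = 4.880×10^-2 s.

τ ≈ 48.8 ms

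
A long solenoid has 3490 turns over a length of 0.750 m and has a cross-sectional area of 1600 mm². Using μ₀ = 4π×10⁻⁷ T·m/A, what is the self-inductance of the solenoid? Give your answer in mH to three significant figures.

A = 1600 mm² = 1.600×10^-3 m².
For a long solenoid, L = μ₀N²A/ℓ.
L = (4π×10⁻⁷)(3490)²(1.600×10^-3)/(0.75 m) = 3.265×10^-2 H.

L ≈ 32.7 mH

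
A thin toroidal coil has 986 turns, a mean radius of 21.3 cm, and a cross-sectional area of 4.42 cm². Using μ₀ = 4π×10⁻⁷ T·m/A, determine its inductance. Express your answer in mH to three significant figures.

For a thin toroid, L = μ₀N²A/(2πR).
L = (4π×10⁻⁷)(986)²(4.420×10^-4) / (2π×0.213 m) = 4.0348×10^-4 H.

L ≈ 0.403 mH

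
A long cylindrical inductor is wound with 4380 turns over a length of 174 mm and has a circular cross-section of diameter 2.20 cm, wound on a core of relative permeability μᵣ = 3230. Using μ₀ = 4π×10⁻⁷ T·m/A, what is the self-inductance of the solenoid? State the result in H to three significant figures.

L ≈ 170 H

A = π(d/2)² = π(1.100×10^-2 m)² = 3.801×10^-4 m².
For a long solenoid, L = μ₀μᵣN²A/ℓ.
L = (4π×10⁻⁷)(3230)(4380)²(3.801×10^-4)/(0.174 m) = 170.1 H.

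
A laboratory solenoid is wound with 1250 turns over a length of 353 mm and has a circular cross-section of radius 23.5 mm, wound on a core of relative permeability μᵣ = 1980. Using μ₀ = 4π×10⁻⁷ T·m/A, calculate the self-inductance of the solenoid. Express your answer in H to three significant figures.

L ≈ 19.1 H

A = πr² = π(2.350×10^-2 m)² = 1.7349×10^-3 m².
For a long solenoid, L = μ₀μᵣN²A/ℓ.
L = (4π×10⁻⁷)(1980)(1250)²(1.7349×10^-3)/(0.353 m) = 19.11 H.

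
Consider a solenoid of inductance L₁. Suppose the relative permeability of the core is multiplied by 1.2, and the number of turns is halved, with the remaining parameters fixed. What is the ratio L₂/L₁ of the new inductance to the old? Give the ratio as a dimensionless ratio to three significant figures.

For a solenoid, L ∝ μᵣN²A/ℓ.
L₂/L₁ = (1.2) × (0.5)^2 = 0.300.

L₂/L₁ = 0.300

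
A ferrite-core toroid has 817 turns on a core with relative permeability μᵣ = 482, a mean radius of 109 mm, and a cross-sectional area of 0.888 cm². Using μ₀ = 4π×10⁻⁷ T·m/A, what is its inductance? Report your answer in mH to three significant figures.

L ≈ 52.4 mH

For a thin toroid, L = μ₀μᵣN²A/(2πR).
L = (4π×10⁻⁷)(482)(817)²(8.880×10^-5) / (2π×0.109 m) = 5.242×10^-2 H.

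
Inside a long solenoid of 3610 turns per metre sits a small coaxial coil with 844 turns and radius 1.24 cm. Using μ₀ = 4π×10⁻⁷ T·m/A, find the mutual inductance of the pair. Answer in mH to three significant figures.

The outer solenoid produces a uniform field B₁ = μ₀n₁I₁ across the inner coil,
so the flux linkage is N₂Φ = N₂B₁A₂ = μ₀n₁N₂A₂·I₁, giving M = μ₀n₁N₂A₂.
A₂ = πr² = π(1.240×10^-2 m)² = 4.831×10^-4 m².
M = (4π×10⁻⁷)(3610)(844)(4.831×10^-4) = 1.849×10^-3 H.

M ≈ 1.85 mH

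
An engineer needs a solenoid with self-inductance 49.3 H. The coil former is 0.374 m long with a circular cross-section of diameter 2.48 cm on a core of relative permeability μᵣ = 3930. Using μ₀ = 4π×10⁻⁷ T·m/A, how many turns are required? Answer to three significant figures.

A = π(d/2)² = π(1.240×10^-2 m)² = 4.831×10^-4 m².
From L = μ₀μᵣN²A/ℓ, N = √(Lℓ / (μ₀μᵣA)).
N = √[(49.3)(0.374) / ((4π×10⁻⁷)(3930)×4.831×10^-4)] = √(7.729×10^6) ≈ 2780.1.

N ≈ 2780 turns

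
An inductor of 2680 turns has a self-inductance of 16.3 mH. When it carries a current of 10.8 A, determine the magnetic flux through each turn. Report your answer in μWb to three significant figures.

From L = NΦ_B/I, the flux per turn is Φ_B = LI/N.
Φ_B = (1.630×10^-2 H)(10.8 A)/2680 = 6.569×10^-5 Wb.

Φ_B ≈ 65.7 μWb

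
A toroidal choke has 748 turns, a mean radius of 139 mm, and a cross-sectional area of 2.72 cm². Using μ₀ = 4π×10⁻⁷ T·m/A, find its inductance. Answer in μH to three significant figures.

For a thin toroid, L = μ₀N²A/(2πR).
L = (4π×10⁻⁷)(748)²(2.720×10^-4) / (2π×0.139 m) = 2.190×10^-4 H.

L ≈ 219 μH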